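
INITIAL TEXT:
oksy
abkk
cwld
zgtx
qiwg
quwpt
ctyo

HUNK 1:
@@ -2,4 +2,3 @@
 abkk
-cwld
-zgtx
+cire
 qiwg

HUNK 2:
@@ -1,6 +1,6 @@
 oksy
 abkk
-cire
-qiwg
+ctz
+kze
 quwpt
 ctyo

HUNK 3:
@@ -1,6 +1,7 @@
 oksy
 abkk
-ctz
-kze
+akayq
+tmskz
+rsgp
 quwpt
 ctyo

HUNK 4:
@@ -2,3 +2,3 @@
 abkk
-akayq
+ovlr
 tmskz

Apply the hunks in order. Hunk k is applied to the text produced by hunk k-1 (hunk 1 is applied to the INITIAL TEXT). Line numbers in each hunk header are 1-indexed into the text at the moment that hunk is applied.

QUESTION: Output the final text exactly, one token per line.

Hunk 1: at line 2 remove [cwld,zgtx] add [cire] -> 6 lines: oksy abkk cire qiwg quwpt ctyo
Hunk 2: at line 1 remove [cire,qiwg] add [ctz,kze] -> 6 lines: oksy abkk ctz kze quwpt ctyo
Hunk 3: at line 1 remove [ctz,kze] add [akayq,tmskz,rsgp] -> 7 lines: oksy abkk akayq tmskz rsgp quwpt ctyo
Hunk 4: at line 2 remove [akayq] add [ovlr] -> 7 lines: oksy abkk ovlr tmskz rsgp quwpt ctyo

Answer: oksy
abkk
ovlr
tmskz
rsgp
quwpt
ctyo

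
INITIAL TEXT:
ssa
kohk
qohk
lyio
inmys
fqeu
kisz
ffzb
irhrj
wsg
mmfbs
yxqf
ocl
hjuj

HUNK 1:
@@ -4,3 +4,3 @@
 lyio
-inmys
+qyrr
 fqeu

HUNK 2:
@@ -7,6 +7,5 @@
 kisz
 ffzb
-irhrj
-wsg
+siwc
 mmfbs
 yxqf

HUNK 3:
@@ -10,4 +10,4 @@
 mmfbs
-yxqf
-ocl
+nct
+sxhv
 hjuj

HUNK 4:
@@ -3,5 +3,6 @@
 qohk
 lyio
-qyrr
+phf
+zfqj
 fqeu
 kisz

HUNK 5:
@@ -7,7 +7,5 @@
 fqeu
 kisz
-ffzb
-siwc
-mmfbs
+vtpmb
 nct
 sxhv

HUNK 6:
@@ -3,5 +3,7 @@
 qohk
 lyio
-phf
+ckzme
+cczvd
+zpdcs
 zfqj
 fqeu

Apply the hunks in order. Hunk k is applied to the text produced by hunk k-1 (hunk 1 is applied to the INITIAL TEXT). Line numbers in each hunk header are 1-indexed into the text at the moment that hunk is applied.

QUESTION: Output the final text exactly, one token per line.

Hunk 1: at line 4 remove [inmys] add [qyrr] -> 14 lines: ssa kohk qohk lyio qyrr fqeu kisz ffzb irhrj wsg mmfbs yxqf ocl hjuj
Hunk 2: at line 7 remove [irhrj,wsg] add [siwc] -> 13 lines: ssa kohk qohk lyio qyrr fqeu kisz ffzb siwc mmfbs yxqf ocl hjuj
Hunk 3: at line 10 remove [yxqf,ocl] add [nct,sxhv] -> 13 lines: ssa kohk qohk lyio qyrr fqeu kisz ffzb siwc mmfbs nct sxhv hjuj
Hunk 4: at line 3 remove [qyrr] add [phf,zfqj] -> 14 lines: ssa kohk qohk lyio phf zfqj fqeu kisz ffzb siwc mmfbs nct sxhv hjuj
Hunk 5: at line 7 remove [ffzb,siwc,mmfbs] add [vtpmb] -> 12 lines: ssa kohk qohk lyio phf zfqj fqeu kisz vtpmb nct sxhv hjuj
Hunk 6: at line 3 remove [phf] add [ckzme,cczvd,zpdcs] -> 14 lines: ssa kohk qohk lyio ckzme cczvd zpdcs zfqj fqeu kisz vtpmb nct sxhv hjuj

Answer: ssa
kohk
qohk
lyio
ckzme
cczvd
zpdcs
zfqj
fqeu
kisz
vtpmb
nct
sxhv
hjuj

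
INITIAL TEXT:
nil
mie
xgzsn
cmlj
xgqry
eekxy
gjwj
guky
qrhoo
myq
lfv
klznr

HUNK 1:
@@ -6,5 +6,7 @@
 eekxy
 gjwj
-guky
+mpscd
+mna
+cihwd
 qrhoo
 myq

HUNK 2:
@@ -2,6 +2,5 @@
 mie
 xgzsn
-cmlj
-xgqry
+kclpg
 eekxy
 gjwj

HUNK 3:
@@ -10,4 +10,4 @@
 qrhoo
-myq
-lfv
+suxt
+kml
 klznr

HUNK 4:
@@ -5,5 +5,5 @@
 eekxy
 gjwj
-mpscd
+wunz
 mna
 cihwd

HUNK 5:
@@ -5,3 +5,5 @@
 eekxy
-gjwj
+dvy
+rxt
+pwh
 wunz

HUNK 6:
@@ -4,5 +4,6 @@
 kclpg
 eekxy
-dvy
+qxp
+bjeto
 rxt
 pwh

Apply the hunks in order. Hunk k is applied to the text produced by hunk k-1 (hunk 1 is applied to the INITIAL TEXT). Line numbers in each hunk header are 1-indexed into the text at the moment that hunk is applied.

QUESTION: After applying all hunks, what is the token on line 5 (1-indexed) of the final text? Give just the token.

Answer: eekxy

Derivation:
Hunk 1: at line 6 remove [guky] add [mpscd,mna,cihwd] -> 14 lines: nil mie xgzsn cmlj xgqry eekxy gjwj mpscd mna cihwd qrhoo myq lfv klznr
Hunk 2: at line 2 remove [cmlj,xgqry] add [kclpg] -> 13 lines: nil mie xgzsn kclpg eekxy gjwj mpscd mna cihwd qrhoo myq lfv klznr
Hunk 3: at line 10 remove [myq,lfv] add [suxt,kml] -> 13 lines: nil mie xgzsn kclpg eekxy gjwj mpscd mna cihwd qrhoo suxt kml klznr
Hunk 4: at line 5 remove [mpscd] add [wunz] -> 13 lines: nil mie xgzsn kclpg eekxy gjwj wunz mna cihwd qrhoo suxt kml klznr
Hunk 5: at line 5 remove [gjwj] add [dvy,rxt,pwh] -> 15 lines: nil mie xgzsn kclpg eekxy dvy rxt pwh wunz mna cihwd qrhoo suxt kml klznr
Hunk 6: at line 4 remove [dvy] add [qxp,bjeto] -> 16 lines: nil mie xgzsn kclpg eekxy qxp bjeto rxt pwh wunz mna cihwd qrhoo suxt kml klznr
Final line 5: eekxy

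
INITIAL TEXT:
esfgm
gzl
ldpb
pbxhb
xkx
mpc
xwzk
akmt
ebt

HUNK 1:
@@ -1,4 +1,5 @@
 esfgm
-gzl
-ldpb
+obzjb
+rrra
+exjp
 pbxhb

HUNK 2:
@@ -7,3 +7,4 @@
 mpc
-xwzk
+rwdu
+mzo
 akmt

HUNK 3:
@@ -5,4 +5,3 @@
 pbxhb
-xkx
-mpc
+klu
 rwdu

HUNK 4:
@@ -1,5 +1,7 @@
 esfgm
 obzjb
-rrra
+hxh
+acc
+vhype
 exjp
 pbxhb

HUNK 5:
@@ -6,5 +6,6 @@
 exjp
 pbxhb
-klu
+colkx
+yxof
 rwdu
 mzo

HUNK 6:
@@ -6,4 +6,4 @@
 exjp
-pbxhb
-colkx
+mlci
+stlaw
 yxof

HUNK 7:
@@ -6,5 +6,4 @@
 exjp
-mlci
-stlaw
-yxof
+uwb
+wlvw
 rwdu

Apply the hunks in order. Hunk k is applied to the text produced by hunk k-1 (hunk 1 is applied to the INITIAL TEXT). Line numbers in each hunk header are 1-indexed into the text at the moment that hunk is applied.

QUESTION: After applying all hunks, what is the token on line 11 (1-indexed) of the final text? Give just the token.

Answer: akmt

Derivation:
Hunk 1: at line 1 remove [gzl,ldpb] add [obzjb,rrra,exjp] -> 10 lines: esfgm obzjb rrra exjp pbxhb xkx mpc xwzk akmt ebt
Hunk 2: at line 7 remove [xwzk] add [rwdu,mzo] -> 11 lines: esfgm obzjb rrra exjp pbxhb xkx mpc rwdu mzo akmt ebt
Hunk 3: at line 5 remove [xkx,mpc] add [klu] -> 10 lines: esfgm obzjb rrra exjp pbxhb klu rwdu mzo akmt ebt
Hunk 4: at line 1 remove [rrra] add [hxh,acc,vhype] -> 12 lines: esfgm obzjb hxh acc vhype exjp pbxhb klu rwdu mzo akmt ebt
Hunk 5: at line 6 remove [klu] add [colkx,yxof] -> 13 lines: esfgm obzjb hxh acc vhype exjp pbxhb colkx yxof rwdu mzo akmt ebt
Hunk 6: at line 6 remove [pbxhb,colkx] add [mlci,stlaw] -> 13 lines: esfgm obzjb hxh acc vhype exjp mlci stlaw yxof rwdu mzo akmt ebt
Hunk 7: at line 6 remove [mlci,stlaw,yxof] add [uwb,wlvw] -> 12 lines: esfgm obzjb hxh acc vhype exjp uwb wlvw rwdu mzo akmt ebt
Final line 11: akmt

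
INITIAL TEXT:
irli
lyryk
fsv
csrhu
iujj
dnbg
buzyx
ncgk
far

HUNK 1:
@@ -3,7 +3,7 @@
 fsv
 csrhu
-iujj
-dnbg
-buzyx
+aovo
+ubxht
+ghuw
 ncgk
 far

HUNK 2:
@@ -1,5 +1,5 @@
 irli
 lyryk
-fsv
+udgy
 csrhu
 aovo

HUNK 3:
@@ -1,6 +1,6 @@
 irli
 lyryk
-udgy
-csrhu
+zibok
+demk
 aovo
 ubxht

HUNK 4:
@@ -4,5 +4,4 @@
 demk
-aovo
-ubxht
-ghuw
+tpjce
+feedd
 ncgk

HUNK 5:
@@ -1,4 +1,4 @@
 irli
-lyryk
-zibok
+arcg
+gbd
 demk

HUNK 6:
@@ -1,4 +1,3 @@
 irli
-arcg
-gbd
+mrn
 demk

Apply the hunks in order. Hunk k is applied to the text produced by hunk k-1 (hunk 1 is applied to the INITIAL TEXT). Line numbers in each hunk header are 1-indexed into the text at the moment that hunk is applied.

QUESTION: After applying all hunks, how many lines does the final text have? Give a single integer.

Hunk 1: at line 3 remove [iujj,dnbg,buzyx] add [aovo,ubxht,ghuw] -> 9 lines: irli lyryk fsv csrhu aovo ubxht ghuw ncgk far
Hunk 2: at line 1 remove [fsv] add [udgy] -> 9 lines: irli lyryk udgy csrhu aovo ubxht ghuw ncgk far
Hunk 3: at line 1 remove [udgy,csrhu] add [zibok,demk] -> 9 lines: irli lyryk zibok demk aovo ubxht ghuw ncgk far
Hunk 4: at line 4 remove [aovo,ubxht,ghuw] add [tpjce,feedd] -> 8 lines: irli lyryk zibok demk tpjce feedd ncgk far
Hunk 5: at line 1 remove [lyryk,zibok] add [arcg,gbd] -> 8 lines: irli arcg gbd demk tpjce feedd ncgk far
Hunk 6: at line 1 remove [arcg,gbd] add [mrn] -> 7 lines: irli mrn demk tpjce feedd ncgk far
Final line count: 7

Answer: 7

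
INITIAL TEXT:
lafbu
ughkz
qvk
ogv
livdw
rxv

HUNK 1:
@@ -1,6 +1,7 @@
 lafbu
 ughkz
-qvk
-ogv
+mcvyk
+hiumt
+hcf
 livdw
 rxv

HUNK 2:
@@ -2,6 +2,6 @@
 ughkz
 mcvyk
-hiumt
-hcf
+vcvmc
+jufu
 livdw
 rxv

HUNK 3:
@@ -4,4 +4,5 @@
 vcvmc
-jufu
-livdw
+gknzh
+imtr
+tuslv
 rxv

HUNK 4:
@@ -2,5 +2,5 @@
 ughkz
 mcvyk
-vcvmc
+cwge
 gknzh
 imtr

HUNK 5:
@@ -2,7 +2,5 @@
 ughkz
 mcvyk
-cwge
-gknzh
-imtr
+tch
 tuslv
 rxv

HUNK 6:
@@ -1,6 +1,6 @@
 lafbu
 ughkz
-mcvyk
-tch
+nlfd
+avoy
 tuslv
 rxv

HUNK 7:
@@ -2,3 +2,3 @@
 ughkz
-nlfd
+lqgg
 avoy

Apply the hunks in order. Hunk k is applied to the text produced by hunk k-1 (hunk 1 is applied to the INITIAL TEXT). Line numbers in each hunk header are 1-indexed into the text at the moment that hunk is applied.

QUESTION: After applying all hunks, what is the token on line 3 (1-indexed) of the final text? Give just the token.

Hunk 1: at line 1 remove [qvk,ogv] add [mcvyk,hiumt,hcf] -> 7 lines: lafbu ughkz mcvyk hiumt hcf livdw rxv
Hunk 2: at line 2 remove [hiumt,hcf] add [vcvmc,jufu] -> 7 lines: lafbu ughkz mcvyk vcvmc jufu livdw rxv
Hunk 3: at line 4 remove [jufu,livdw] add [gknzh,imtr,tuslv] -> 8 lines: lafbu ughkz mcvyk vcvmc gknzh imtr tuslv rxv
Hunk 4: at line 2 remove [vcvmc] add [cwge] -> 8 lines: lafbu ughkz mcvyk cwge gknzh imtr tuslv rxv
Hunk 5: at line 2 remove [cwge,gknzh,imtr] add [tch] -> 6 lines: lafbu ughkz mcvyk tch tuslv rxv
Hunk 6: at line 1 remove [mcvyk,tch] add [nlfd,avoy] -> 6 lines: lafbu ughkz nlfd avoy tuslv rxv
Hunk 7: at line 2 remove [nlfd] add [lqgg] -> 6 lines: lafbu ughkz lqgg avoy tuslv rxv
Final line 3: lqgg

Answer: lqgg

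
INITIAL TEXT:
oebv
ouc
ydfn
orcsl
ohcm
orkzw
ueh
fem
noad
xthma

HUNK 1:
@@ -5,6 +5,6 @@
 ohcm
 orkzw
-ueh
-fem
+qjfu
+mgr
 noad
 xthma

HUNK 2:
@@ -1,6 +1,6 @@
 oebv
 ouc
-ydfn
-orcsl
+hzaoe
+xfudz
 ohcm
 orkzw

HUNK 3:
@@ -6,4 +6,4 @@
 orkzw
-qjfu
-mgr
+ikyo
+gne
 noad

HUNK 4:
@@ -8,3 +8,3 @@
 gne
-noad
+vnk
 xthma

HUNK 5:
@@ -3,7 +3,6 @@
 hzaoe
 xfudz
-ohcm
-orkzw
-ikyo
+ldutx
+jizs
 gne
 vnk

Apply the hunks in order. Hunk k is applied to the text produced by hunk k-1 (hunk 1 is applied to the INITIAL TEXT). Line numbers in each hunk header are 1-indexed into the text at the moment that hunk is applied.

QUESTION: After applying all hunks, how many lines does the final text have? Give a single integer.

Hunk 1: at line 5 remove [ueh,fem] add [qjfu,mgr] -> 10 lines: oebv ouc ydfn orcsl ohcm orkzw qjfu mgr noad xthma
Hunk 2: at line 1 remove [ydfn,orcsl] add [hzaoe,xfudz] -> 10 lines: oebv ouc hzaoe xfudz ohcm orkzw qjfu mgr noad xthma
Hunk 3: at line 6 remove [qjfu,mgr] add [ikyo,gne] -> 10 lines: oebv ouc hzaoe xfudz ohcm orkzw ikyo gne noad xthma
Hunk 4: at line 8 remove [noad] add [vnk] -> 10 lines: oebv ouc hzaoe xfudz ohcm orkzw ikyo gne vnk xthma
Hunk 5: at line 3 remove [ohcm,orkzw,ikyo] add [ldutx,jizs] -> 9 lines: oebv ouc hzaoe xfudz ldutx jizs gne vnk xthma
Final line count: 9

Answer: 9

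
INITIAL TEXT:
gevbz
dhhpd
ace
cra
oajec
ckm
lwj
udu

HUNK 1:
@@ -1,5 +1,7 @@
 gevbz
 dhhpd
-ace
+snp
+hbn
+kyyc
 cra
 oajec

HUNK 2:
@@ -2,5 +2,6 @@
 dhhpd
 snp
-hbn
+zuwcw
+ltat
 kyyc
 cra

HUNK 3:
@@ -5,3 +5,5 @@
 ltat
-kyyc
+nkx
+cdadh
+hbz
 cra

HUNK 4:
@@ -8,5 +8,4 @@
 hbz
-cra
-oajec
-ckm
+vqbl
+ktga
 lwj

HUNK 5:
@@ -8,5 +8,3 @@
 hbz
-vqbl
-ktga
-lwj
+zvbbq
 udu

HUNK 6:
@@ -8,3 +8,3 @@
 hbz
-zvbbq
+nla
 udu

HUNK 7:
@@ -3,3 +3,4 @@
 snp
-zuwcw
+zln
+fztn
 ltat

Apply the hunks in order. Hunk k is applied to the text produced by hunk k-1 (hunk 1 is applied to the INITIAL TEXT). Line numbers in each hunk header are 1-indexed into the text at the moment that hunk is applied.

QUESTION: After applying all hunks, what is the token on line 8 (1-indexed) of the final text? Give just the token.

Answer: cdadh

Derivation:
Hunk 1: at line 1 remove [ace] add [snp,hbn,kyyc] -> 10 lines: gevbz dhhpd snp hbn kyyc cra oajec ckm lwj udu
Hunk 2: at line 2 remove [hbn] add [zuwcw,ltat] -> 11 lines: gevbz dhhpd snp zuwcw ltat kyyc cra oajec ckm lwj udu
Hunk 3: at line 5 remove [kyyc] add [nkx,cdadh,hbz] -> 13 lines: gevbz dhhpd snp zuwcw ltat nkx cdadh hbz cra oajec ckm lwj udu
Hunk 4: at line 8 remove [cra,oajec,ckm] add [vqbl,ktga] -> 12 lines: gevbz dhhpd snp zuwcw ltat nkx cdadh hbz vqbl ktga lwj udu
Hunk 5: at line 8 remove [vqbl,ktga,lwj] add [zvbbq] -> 10 lines: gevbz dhhpd snp zuwcw ltat nkx cdadh hbz zvbbq udu
Hunk 6: at line 8 remove [zvbbq] add [nla] -> 10 lines: gevbz dhhpd snp zuwcw ltat nkx cdadh hbz nla udu
Hunk 7: at line 3 remove [zuwcw] add [zln,fztn] -> 11 lines: gevbz dhhpd snp zln fztn ltat nkx cdadh hbz nla udu
Final line 8: cdadh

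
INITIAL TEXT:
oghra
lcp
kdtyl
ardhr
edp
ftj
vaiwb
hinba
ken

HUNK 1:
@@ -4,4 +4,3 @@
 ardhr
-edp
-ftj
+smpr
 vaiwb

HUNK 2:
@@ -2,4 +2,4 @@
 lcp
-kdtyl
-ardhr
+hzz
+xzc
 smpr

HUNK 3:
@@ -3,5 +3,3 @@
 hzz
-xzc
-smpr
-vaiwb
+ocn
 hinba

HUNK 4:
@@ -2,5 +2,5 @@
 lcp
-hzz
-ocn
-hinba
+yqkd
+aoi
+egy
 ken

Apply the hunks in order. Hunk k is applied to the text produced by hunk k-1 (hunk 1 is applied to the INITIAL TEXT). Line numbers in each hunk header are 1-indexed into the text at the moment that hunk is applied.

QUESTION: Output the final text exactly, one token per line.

Answer: oghra
lcp
yqkd
aoi
egy
ken

Derivation:
Hunk 1: at line 4 remove [edp,ftj] add [smpr] -> 8 lines: oghra lcp kdtyl ardhr smpr vaiwb hinba ken
Hunk 2: at line 2 remove [kdtyl,ardhr] add [hzz,xzc] -> 8 lines: oghra lcp hzz xzc smpr vaiwb hinba ken
Hunk 3: at line 3 remove [xzc,smpr,vaiwb] add [ocn] -> 6 lines: oghra lcp hzz ocn hinba ken
Hunk 4: at line 2 remove [hzz,ocn,hinba] add [yqkd,aoi,egy] -> 6 lines: oghra lcp yqkd aoi egy ken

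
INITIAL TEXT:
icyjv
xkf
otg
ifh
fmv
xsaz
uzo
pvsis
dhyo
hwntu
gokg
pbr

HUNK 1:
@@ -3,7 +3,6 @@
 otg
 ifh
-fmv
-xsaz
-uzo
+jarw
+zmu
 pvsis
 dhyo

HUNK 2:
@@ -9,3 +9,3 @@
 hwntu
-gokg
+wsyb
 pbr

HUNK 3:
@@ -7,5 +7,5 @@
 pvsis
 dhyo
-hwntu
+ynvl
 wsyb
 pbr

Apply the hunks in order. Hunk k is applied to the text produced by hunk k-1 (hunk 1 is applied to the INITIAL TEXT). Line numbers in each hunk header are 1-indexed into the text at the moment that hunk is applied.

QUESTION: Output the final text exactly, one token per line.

Hunk 1: at line 3 remove [fmv,xsaz,uzo] add [jarw,zmu] -> 11 lines: icyjv xkf otg ifh jarw zmu pvsis dhyo hwntu gokg pbr
Hunk 2: at line 9 remove [gokg] add [wsyb] -> 11 lines: icyjv xkf otg ifh jarw zmu pvsis dhyo hwntu wsyb pbr
Hunk 3: at line 7 remove [hwntu] add [ynvl] -> 11 lines: icyjv xkf otg ifh jarw zmu pvsis dhyo ynvl wsyb pbr

Answer: icyjv
xkf
otg
ifh
jarw
zmu
pvsis
dhyo
ynvl
wsyb
pbr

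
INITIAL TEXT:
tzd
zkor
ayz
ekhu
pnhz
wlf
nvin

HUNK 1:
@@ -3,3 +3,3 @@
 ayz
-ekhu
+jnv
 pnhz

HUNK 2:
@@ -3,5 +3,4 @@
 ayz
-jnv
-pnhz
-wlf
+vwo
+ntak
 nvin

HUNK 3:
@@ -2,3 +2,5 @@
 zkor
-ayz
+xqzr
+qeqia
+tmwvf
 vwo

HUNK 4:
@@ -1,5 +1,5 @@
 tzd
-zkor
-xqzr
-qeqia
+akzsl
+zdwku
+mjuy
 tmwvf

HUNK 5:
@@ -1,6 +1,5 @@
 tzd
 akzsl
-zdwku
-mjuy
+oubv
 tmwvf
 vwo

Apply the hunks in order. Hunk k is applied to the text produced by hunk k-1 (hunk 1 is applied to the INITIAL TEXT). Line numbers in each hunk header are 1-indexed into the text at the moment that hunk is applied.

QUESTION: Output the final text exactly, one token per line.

Hunk 1: at line 3 remove [ekhu] add [jnv] -> 7 lines: tzd zkor ayz jnv pnhz wlf nvin
Hunk 2: at line 3 remove [jnv,pnhz,wlf] add [vwo,ntak] -> 6 lines: tzd zkor ayz vwo ntak nvin
Hunk 3: at line 2 remove [ayz] add [xqzr,qeqia,tmwvf] -> 8 lines: tzd zkor xqzr qeqia tmwvf vwo ntak nvin
Hunk 4: at line 1 remove [zkor,xqzr,qeqia] add [akzsl,zdwku,mjuy] -> 8 lines: tzd akzsl zdwku mjuy tmwvf vwo ntak nvin
Hunk 5: at line 1 remove [zdwku,mjuy] add [oubv] -> 7 lines: tzd akzsl oubv tmwvf vwo ntak nvin

Answer: tzd
akzsl
oubv
tmwvf
vwo
ntak
nvin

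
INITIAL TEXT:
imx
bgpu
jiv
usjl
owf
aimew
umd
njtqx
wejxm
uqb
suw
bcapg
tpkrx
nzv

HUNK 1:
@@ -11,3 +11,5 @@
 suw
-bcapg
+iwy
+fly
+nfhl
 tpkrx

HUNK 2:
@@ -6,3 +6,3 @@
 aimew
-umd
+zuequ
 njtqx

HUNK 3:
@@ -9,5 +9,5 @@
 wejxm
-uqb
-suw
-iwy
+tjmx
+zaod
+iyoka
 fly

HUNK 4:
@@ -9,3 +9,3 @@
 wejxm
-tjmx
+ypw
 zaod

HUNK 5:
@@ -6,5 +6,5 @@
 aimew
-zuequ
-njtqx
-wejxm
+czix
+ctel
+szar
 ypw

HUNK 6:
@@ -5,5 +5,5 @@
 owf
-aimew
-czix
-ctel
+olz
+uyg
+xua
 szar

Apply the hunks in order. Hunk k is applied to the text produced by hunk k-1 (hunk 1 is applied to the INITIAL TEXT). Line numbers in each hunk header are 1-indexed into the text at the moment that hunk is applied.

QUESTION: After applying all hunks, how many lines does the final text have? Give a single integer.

Answer: 16

Derivation:
Hunk 1: at line 11 remove [bcapg] add [iwy,fly,nfhl] -> 16 lines: imx bgpu jiv usjl owf aimew umd njtqx wejxm uqb suw iwy fly nfhl tpkrx nzv
Hunk 2: at line 6 remove [umd] add [zuequ] -> 16 lines: imx bgpu jiv usjl owf aimew zuequ njtqx wejxm uqb suw iwy fly nfhl tpkrx nzv
Hunk 3: at line 9 remove [uqb,suw,iwy] add [tjmx,zaod,iyoka] -> 16 lines: imx bgpu jiv usjl owf aimew zuequ njtqx wejxm tjmx zaod iyoka fly nfhl tpkrx nzv
Hunk 4: at line 9 remove [tjmx] add [ypw] -> 16 lines: imx bgpu jiv usjl owf aimew zuequ njtqx wejxm ypw zaod iyoka fly nfhl tpkrx nzv
Hunk 5: at line 6 remove [zuequ,njtqx,wejxm] add [czix,ctel,szar] -> 16 lines: imx bgpu jiv usjl owf aimew czix ctel szar ypw zaod iyoka fly nfhl tpkrx nzv
Hunk 6: at line 5 remove [aimew,czix,ctel] add [olz,uyg,xua] -> 16 lines: imx bgpu jiv usjl owf olz uyg xua szar ypw zaod iyoka fly nfhl tpkrx nzv
Final line count: 16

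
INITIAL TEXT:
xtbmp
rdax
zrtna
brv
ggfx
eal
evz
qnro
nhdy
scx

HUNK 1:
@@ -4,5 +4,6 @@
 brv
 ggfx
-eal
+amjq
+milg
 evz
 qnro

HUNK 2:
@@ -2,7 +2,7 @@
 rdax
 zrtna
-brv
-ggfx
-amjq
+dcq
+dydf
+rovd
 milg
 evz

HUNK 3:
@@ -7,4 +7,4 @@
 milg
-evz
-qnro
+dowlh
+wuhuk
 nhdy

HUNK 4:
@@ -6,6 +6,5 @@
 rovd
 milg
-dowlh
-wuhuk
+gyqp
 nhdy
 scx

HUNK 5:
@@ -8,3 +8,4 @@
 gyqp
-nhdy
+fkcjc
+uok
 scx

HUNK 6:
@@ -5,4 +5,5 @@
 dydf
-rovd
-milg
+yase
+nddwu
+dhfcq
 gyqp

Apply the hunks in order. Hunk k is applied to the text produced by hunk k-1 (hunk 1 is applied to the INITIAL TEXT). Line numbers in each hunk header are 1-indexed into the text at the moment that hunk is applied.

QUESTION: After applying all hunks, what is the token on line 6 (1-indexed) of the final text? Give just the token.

Answer: yase

Derivation:
Hunk 1: at line 4 remove [eal] add [amjq,milg] -> 11 lines: xtbmp rdax zrtna brv ggfx amjq milg evz qnro nhdy scx
Hunk 2: at line 2 remove [brv,ggfx,amjq] add [dcq,dydf,rovd] -> 11 lines: xtbmp rdax zrtna dcq dydf rovd milg evz qnro nhdy scx
Hunk 3: at line 7 remove [evz,qnro] add [dowlh,wuhuk] -> 11 lines: xtbmp rdax zrtna dcq dydf rovd milg dowlh wuhuk nhdy scx
Hunk 4: at line 6 remove [dowlh,wuhuk] add [gyqp] -> 10 lines: xtbmp rdax zrtna dcq dydf rovd milg gyqp nhdy scx
Hunk 5: at line 8 remove [nhdy] add [fkcjc,uok] -> 11 lines: xtbmp rdax zrtna dcq dydf rovd milg gyqp fkcjc uok scx
Hunk 6: at line 5 remove [rovd,milg] add [yase,nddwu,dhfcq] -> 12 lines: xtbmp rdax zrtna dcq dydf yase nddwu dhfcq gyqp fkcjc uok scx
Final line 6: yase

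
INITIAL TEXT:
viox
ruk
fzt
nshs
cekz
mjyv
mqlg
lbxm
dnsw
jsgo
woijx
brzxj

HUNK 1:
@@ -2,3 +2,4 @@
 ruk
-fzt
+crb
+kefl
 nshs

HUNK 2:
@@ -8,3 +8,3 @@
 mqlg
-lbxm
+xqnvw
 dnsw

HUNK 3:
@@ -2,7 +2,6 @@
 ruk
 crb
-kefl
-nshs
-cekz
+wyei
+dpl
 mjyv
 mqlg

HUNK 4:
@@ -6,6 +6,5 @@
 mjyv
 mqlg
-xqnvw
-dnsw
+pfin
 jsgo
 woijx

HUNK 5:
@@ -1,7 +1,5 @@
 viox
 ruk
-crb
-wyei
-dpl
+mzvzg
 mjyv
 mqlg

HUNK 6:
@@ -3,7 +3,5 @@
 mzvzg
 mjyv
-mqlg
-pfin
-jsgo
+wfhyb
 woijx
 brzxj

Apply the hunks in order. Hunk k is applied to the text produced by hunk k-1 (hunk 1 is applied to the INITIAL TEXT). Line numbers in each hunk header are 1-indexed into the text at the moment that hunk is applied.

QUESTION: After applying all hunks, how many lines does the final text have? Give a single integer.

Answer: 7

Derivation:
Hunk 1: at line 2 remove [fzt] add [crb,kefl] -> 13 lines: viox ruk crb kefl nshs cekz mjyv mqlg lbxm dnsw jsgo woijx brzxj
Hunk 2: at line 8 remove [lbxm] add [xqnvw] -> 13 lines: viox ruk crb kefl nshs cekz mjyv mqlg xqnvw dnsw jsgo woijx brzxj
Hunk 3: at line 2 remove [kefl,nshs,cekz] add [wyei,dpl] -> 12 lines: viox ruk crb wyei dpl mjyv mqlg xqnvw dnsw jsgo woijx brzxj
Hunk 4: at line 6 remove [xqnvw,dnsw] add [pfin] -> 11 lines: viox ruk crb wyei dpl mjyv mqlg pfin jsgo woijx brzxj
Hunk 5: at line 1 remove [crb,wyei,dpl] add [mzvzg] -> 9 lines: viox ruk mzvzg mjyv mqlg pfin jsgo woijx brzxj
Hunk 6: at line 3 remove [mqlg,pfin,jsgo] add [wfhyb] -> 7 lines: viox ruk mzvzg mjyv wfhyb woijx brzxj
Final line count: 7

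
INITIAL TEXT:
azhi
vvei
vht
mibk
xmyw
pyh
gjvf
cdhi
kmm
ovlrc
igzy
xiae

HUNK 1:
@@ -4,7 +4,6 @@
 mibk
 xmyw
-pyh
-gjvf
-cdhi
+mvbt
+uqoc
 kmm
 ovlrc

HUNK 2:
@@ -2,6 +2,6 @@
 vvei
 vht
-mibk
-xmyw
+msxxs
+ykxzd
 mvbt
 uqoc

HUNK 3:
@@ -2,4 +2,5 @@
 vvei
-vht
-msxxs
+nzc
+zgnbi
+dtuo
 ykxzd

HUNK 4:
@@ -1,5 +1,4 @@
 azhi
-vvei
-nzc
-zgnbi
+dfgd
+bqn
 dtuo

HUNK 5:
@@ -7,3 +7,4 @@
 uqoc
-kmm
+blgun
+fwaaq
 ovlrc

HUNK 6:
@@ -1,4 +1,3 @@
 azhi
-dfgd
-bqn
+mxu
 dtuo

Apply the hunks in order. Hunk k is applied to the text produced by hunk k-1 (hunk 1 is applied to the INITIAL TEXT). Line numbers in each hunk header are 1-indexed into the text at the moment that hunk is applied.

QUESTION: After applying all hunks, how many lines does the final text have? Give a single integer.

Hunk 1: at line 4 remove [pyh,gjvf,cdhi] add [mvbt,uqoc] -> 11 lines: azhi vvei vht mibk xmyw mvbt uqoc kmm ovlrc igzy xiae
Hunk 2: at line 2 remove [mibk,xmyw] add [msxxs,ykxzd] -> 11 lines: azhi vvei vht msxxs ykxzd mvbt uqoc kmm ovlrc igzy xiae
Hunk 3: at line 2 remove [vht,msxxs] add [nzc,zgnbi,dtuo] -> 12 lines: azhi vvei nzc zgnbi dtuo ykxzd mvbt uqoc kmm ovlrc igzy xiae
Hunk 4: at line 1 remove [vvei,nzc,zgnbi] add [dfgd,bqn] -> 11 lines: azhi dfgd bqn dtuo ykxzd mvbt uqoc kmm ovlrc igzy xiae
Hunk 5: at line 7 remove [kmm] add [blgun,fwaaq] -> 12 lines: azhi dfgd bqn dtuo ykxzd mvbt uqoc blgun fwaaq ovlrc igzy xiae
Hunk 6: at line 1 remove [dfgd,bqn] add [mxu] -> 11 lines: azhi mxu dtuo ykxzd mvbt uqoc blgun fwaaq ovlrc igzy xiae
Final line count: 11

Answer: 11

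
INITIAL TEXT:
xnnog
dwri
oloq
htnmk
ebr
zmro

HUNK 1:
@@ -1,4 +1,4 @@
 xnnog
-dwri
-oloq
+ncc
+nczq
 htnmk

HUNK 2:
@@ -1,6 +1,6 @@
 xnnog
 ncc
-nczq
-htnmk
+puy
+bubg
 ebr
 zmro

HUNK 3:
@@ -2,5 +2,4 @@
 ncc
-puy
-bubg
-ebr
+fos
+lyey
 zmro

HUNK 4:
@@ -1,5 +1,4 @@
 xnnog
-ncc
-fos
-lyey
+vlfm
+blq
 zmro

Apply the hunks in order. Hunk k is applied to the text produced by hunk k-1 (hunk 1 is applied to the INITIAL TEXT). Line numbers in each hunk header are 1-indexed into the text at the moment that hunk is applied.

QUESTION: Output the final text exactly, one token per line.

Answer: xnnog
vlfm
blq
zmro

Derivation:
Hunk 1: at line 1 remove [dwri,oloq] add [ncc,nczq] -> 6 lines: xnnog ncc nczq htnmk ebr zmro
Hunk 2: at line 1 remove [nczq,htnmk] add [puy,bubg] -> 6 lines: xnnog ncc puy bubg ebr zmro
Hunk 3: at line 2 remove [puy,bubg,ebr] add [fos,lyey] -> 5 lines: xnnog ncc fos lyey zmro
Hunk 4: at line 1 remove [ncc,fos,lyey] add [vlfm,blq] -> 4 lines: xnnog vlfm blq zmro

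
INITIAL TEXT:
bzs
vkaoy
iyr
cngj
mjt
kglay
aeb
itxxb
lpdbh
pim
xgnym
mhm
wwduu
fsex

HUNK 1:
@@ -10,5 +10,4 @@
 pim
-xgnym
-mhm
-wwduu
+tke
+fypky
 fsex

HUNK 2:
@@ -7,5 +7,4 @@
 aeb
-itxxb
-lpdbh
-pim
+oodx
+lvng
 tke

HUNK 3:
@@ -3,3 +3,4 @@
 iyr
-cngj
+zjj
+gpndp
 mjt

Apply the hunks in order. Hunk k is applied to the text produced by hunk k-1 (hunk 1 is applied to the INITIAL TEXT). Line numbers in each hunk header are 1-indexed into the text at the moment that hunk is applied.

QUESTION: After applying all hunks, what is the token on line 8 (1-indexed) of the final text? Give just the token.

Answer: aeb

Derivation:
Hunk 1: at line 10 remove [xgnym,mhm,wwduu] add [tke,fypky] -> 13 lines: bzs vkaoy iyr cngj mjt kglay aeb itxxb lpdbh pim tke fypky fsex
Hunk 2: at line 7 remove [itxxb,lpdbh,pim] add [oodx,lvng] -> 12 lines: bzs vkaoy iyr cngj mjt kglay aeb oodx lvng tke fypky fsex
Hunk 3: at line 3 remove [cngj] add [zjj,gpndp] -> 13 lines: bzs vkaoy iyr zjj gpndp mjt kglay aeb oodx lvng tke fypky fsex
Final line 8: aeb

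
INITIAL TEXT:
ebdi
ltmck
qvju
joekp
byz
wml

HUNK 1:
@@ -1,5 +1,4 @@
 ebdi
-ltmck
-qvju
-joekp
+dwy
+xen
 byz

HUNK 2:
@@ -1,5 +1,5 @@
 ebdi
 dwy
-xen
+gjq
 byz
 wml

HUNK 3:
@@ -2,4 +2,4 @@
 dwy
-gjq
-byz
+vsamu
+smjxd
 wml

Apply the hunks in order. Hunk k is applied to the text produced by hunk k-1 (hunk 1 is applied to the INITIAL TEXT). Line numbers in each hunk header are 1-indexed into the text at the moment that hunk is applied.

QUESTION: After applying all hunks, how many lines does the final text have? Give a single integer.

Hunk 1: at line 1 remove [ltmck,qvju,joekp] add [dwy,xen] -> 5 lines: ebdi dwy xen byz wml
Hunk 2: at line 1 remove [xen] add [gjq] -> 5 lines: ebdi dwy gjq byz wml
Hunk 3: at line 2 remove [gjq,byz] add [vsamu,smjxd] -> 5 lines: ebdi dwy vsamu smjxd wml
Final line count: 5

Answer: 5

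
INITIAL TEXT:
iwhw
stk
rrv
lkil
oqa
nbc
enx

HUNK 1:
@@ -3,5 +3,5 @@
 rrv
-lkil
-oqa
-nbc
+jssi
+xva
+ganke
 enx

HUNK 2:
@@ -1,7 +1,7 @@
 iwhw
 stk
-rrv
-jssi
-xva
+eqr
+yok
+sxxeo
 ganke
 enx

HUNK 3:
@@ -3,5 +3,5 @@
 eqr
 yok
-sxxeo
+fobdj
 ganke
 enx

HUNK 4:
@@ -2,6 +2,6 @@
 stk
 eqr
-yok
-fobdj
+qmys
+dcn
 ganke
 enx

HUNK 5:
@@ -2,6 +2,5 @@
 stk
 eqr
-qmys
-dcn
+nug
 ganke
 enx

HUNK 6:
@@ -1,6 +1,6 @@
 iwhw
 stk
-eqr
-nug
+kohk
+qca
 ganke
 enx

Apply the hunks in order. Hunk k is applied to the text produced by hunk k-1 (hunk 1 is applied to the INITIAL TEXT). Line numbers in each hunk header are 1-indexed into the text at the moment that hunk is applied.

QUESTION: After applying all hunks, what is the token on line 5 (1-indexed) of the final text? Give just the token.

Hunk 1: at line 3 remove [lkil,oqa,nbc] add [jssi,xva,ganke] -> 7 lines: iwhw stk rrv jssi xva ganke enx
Hunk 2: at line 1 remove [rrv,jssi,xva] add [eqr,yok,sxxeo] -> 7 lines: iwhw stk eqr yok sxxeo ganke enx
Hunk 3: at line 3 remove [sxxeo] add [fobdj] -> 7 lines: iwhw stk eqr yok fobdj ganke enx
Hunk 4: at line 2 remove [yok,fobdj] add [qmys,dcn] -> 7 lines: iwhw stk eqr qmys dcn ganke enx
Hunk 5: at line 2 remove [qmys,dcn] add [nug] -> 6 lines: iwhw stk eqr nug ganke enx
Hunk 6: at line 1 remove [eqr,nug] add [kohk,qca] -> 6 lines: iwhw stk kohk qca ganke enx
Final line 5: ganke

Answer: ganke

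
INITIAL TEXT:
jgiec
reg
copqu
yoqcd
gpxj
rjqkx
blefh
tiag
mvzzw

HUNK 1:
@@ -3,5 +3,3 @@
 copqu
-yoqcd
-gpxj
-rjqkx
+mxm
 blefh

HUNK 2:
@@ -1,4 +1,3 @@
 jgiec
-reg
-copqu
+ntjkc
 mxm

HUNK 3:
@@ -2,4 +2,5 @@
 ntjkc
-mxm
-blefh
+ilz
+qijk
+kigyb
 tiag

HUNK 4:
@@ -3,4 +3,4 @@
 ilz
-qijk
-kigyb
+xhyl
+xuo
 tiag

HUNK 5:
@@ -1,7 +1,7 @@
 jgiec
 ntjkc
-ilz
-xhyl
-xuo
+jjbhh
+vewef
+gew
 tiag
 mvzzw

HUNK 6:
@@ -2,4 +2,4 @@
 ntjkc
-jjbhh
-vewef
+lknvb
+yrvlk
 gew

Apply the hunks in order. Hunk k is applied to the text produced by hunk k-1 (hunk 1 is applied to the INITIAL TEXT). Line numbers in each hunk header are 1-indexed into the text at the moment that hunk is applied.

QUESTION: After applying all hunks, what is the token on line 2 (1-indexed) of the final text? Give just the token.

Hunk 1: at line 3 remove [yoqcd,gpxj,rjqkx] add [mxm] -> 7 lines: jgiec reg copqu mxm blefh tiag mvzzw
Hunk 2: at line 1 remove [reg,copqu] add [ntjkc] -> 6 lines: jgiec ntjkc mxm blefh tiag mvzzw
Hunk 3: at line 2 remove [mxm,blefh] add [ilz,qijk,kigyb] -> 7 lines: jgiec ntjkc ilz qijk kigyb tiag mvzzw
Hunk 4: at line 3 remove [qijk,kigyb] add [xhyl,xuo] -> 7 lines: jgiec ntjkc ilz xhyl xuo tiag mvzzw
Hunk 5: at line 1 remove [ilz,xhyl,xuo] add [jjbhh,vewef,gew] -> 7 lines: jgiec ntjkc jjbhh vewef gew tiag mvzzw
Hunk 6: at line 2 remove [jjbhh,vewef] add [lknvb,yrvlk] -> 7 lines: jgiec ntjkc lknvb yrvlk gew tiag mvzzw
Final line 2: ntjkc

Answer: ntjkc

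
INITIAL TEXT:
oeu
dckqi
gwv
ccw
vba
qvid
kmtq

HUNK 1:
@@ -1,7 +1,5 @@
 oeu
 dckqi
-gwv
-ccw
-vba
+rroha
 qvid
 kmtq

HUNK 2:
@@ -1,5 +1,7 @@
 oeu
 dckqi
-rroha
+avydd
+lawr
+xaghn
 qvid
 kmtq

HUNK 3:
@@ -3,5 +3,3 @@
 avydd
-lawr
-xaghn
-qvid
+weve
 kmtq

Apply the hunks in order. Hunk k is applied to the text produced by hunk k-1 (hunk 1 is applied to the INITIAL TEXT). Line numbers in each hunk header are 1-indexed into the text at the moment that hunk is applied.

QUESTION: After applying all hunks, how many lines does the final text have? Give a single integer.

Answer: 5

Derivation:
Hunk 1: at line 1 remove [gwv,ccw,vba] add [rroha] -> 5 lines: oeu dckqi rroha qvid kmtq
Hunk 2: at line 1 remove [rroha] add [avydd,lawr,xaghn] -> 7 lines: oeu dckqi avydd lawr xaghn qvid kmtq
Hunk 3: at line 3 remove [lawr,xaghn,qvid] add [weve] -> 5 lines: oeu dckqi avydd weve kmtq
Final line count: 5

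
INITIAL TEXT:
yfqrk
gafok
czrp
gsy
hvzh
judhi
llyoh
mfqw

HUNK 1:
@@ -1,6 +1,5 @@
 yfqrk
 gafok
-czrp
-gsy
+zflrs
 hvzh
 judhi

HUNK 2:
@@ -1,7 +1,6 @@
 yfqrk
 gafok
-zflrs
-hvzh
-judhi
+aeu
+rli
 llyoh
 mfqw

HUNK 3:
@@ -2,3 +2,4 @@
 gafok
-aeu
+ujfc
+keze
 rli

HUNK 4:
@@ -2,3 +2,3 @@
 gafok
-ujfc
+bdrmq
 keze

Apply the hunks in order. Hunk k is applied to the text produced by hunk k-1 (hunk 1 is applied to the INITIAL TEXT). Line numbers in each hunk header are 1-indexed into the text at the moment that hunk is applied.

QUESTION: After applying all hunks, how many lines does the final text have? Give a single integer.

Hunk 1: at line 1 remove [czrp,gsy] add [zflrs] -> 7 lines: yfqrk gafok zflrs hvzh judhi llyoh mfqw
Hunk 2: at line 1 remove [zflrs,hvzh,judhi] add [aeu,rli] -> 6 lines: yfqrk gafok aeu rli llyoh mfqw
Hunk 3: at line 2 remove [aeu] add [ujfc,keze] -> 7 lines: yfqrk gafok ujfc keze rli llyoh mfqw
Hunk 4: at line 2 remove [ujfc] add [bdrmq] -> 7 lines: yfqrk gafok bdrmq keze rli llyoh mfqw
Final line count: 7

Answer: 7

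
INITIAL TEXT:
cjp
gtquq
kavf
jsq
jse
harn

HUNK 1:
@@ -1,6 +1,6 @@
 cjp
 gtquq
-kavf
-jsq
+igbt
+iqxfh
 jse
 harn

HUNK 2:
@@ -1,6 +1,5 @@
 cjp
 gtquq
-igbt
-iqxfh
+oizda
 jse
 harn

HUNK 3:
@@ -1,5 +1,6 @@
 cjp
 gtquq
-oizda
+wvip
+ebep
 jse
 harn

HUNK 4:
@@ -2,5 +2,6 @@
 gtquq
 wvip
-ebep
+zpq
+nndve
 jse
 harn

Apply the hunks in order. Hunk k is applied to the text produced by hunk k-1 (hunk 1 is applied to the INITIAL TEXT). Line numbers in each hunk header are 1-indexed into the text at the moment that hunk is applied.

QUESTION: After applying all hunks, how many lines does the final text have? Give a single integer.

Answer: 7

Derivation:
Hunk 1: at line 1 remove [kavf,jsq] add [igbt,iqxfh] -> 6 lines: cjp gtquq igbt iqxfh jse harn
Hunk 2: at line 1 remove [igbt,iqxfh] add [oizda] -> 5 lines: cjp gtquq oizda jse harn
Hunk 3: at line 1 remove [oizda] add [wvip,ebep] -> 6 lines: cjp gtquq wvip ebep jse harn
Hunk 4: at line 2 remove [ebep] add [zpq,nndve] -> 7 lines: cjp gtquq wvip zpq nndve jse harn
Final line count: 7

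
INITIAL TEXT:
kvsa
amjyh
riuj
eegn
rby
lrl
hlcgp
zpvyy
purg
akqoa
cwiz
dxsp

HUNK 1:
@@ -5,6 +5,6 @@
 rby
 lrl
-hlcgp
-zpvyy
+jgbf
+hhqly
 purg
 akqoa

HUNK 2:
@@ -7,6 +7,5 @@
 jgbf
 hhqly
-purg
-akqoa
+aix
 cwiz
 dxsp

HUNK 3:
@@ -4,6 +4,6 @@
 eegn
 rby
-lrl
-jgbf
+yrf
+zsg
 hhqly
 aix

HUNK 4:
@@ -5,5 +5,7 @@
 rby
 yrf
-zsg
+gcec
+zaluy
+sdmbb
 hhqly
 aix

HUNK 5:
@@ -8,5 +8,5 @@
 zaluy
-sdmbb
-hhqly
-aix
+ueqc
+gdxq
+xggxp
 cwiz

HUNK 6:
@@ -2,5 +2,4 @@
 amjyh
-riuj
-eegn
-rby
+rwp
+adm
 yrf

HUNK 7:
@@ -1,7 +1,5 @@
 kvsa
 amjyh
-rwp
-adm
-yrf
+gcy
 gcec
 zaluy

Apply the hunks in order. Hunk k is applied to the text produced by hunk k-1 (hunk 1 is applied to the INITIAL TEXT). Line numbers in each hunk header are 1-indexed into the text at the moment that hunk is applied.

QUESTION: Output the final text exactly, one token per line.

Answer: kvsa
amjyh
gcy
gcec
zaluy
ueqc
gdxq
xggxp
cwiz
dxsp

Derivation:
Hunk 1: at line 5 remove [hlcgp,zpvyy] add [jgbf,hhqly] -> 12 lines: kvsa amjyh riuj eegn rby lrl jgbf hhqly purg akqoa cwiz dxsp
Hunk 2: at line 7 remove [purg,akqoa] add [aix] -> 11 lines: kvsa amjyh riuj eegn rby lrl jgbf hhqly aix cwiz dxsp
Hunk 3: at line 4 remove [lrl,jgbf] add [yrf,zsg] -> 11 lines: kvsa amjyh riuj eegn rby yrf zsg hhqly aix cwiz dxsp
Hunk 4: at line 5 remove [zsg] add [gcec,zaluy,sdmbb] -> 13 lines: kvsa amjyh riuj eegn rby yrf gcec zaluy sdmbb hhqly aix cwiz dxsp
Hunk 5: at line 8 remove [sdmbb,hhqly,aix] add [ueqc,gdxq,xggxp] -> 13 lines: kvsa amjyh riuj eegn rby yrf gcec zaluy ueqc gdxq xggxp cwiz dxsp
Hunk 6: at line 2 remove [riuj,eegn,rby] add [rwp,adm] -> 12 lines: kvsa amjyh rwp adm yrf gcec zaluy ueqc gdxq xggxp cwiz dxsp
Hunk 7: at line 1 remove [rwp,adm,yrf] add [gcy] -> 10 lines: kvsa amjyh gcy gcec zaluy ueqc gdxq xggxp cwiz dxsp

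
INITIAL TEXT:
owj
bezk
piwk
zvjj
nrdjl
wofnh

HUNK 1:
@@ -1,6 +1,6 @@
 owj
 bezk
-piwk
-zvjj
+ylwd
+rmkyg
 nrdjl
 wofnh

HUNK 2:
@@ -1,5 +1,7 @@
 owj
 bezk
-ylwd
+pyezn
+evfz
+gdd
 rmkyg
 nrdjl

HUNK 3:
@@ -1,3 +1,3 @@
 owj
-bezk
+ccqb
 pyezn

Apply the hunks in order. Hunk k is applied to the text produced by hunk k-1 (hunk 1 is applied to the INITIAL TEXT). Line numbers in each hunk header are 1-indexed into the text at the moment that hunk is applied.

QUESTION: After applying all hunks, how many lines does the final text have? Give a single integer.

Hunk 1: at line 1 remove [piwk,zvjj] add [ylwd,rmkyg] -> 6 lines: owj bezk ylwd rmkyg nrdjl wofnh
Hunk 2: at line 1 remove [ylwd] add [pyezn,evfz,gdd] -> 8 lines: owj bezk pyezn evfz gdd rmkyg nrdjl wofnh
Hunk 3: at line 1 remove [bezk] add [ccqb] -> 8 lines: owj ccqb pyezn evfz gdd rmkyg nrdjl wofnh
Final line count: 8

Answer: 8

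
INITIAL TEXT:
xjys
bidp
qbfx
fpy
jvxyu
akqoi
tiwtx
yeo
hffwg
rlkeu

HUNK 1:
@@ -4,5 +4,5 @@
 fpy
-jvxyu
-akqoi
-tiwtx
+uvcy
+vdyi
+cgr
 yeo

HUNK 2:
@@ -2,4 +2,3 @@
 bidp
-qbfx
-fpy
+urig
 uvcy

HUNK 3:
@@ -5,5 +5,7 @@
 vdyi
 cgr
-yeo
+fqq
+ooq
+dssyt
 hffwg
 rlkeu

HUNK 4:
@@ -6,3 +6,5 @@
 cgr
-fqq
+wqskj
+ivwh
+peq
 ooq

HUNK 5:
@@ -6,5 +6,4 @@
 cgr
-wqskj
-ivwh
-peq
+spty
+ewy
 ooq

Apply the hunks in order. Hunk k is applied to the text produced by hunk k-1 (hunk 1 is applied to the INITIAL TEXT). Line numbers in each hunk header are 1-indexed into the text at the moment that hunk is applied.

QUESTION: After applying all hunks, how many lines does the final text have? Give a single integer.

Answer: 12

Derivation:
Hunk 1: at line 4 remove [jvxyu,akqoi,tiwtx] add [uvcy,vdyi,cgr] -> 10 lines: xjys bidp qbfx fpy uvcy vdyi cgr yeo hffwg rlkeu
Hunk 2: at line 2 remove [qbfx,fpy] add [urig] -> 9 lines: xjys bidp urig uvcy vdyi cgr yeo hffwg rlkeu
Hunk 3: at line 5 remove [yeo] add [fqq,ooq,dssyt] -> 11 lines: xjys bidp urig uvcy vdyi cgr fqq ooq dssyt hffwg rlkeu
Hunk 4: at line 6 remove [fqq] add [wqskj,ivwh,peq] -> 13 lines: xjys bidp urig uvcy vdyi cgr wqskj ivwh peq ooq dssyt hffwg rlkeu
Hunk 5: at line 6 remove [wqskj,ivwh,peq] add [spty,ewy] -> 12 lines: xjys bidp urig uvcy vdyi cgr spty ewy ooq dssyt hffwg rlkeu
Final line count: 12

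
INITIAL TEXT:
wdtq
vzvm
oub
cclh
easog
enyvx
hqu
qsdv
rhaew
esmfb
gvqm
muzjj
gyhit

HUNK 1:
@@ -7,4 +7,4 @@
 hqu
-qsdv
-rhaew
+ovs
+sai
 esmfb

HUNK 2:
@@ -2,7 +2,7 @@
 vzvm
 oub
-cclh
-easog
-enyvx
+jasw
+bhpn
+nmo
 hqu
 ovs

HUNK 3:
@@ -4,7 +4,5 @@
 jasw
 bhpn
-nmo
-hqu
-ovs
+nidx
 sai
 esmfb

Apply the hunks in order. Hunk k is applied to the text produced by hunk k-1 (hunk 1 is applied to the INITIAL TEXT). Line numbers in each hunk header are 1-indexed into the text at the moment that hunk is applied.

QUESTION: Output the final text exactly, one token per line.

Answer: wdtq
vzvm
oub
jasw
bhpn
nidx
sai
esmfb
gvqm
muzjj
gyhit

Derivation:
Hunk 1: at line 7 remove [qsdv,rhaew] add [ovs,sai] -> 13 lines: wdtq vzvm oub cclh easog enyvx hqu ovs sai esmfb gvqm muzjj gyhit
Hunk 2: at line 2 remove [cclh,easog,enyvx] add [jasw,bhpn,nmo] -> 13 lines: wdtq vzvm oub jasw bhpn nmo hqu ovs sai esmfb gvqm muzjj gyhit
Hunk 3: at line 4 remove [nmo,hqu,ovs] add [nidx] -> 11 lines: wdtq vzvm oub jasw bhpn nidx sai esmfb gvqm muzjj gyhit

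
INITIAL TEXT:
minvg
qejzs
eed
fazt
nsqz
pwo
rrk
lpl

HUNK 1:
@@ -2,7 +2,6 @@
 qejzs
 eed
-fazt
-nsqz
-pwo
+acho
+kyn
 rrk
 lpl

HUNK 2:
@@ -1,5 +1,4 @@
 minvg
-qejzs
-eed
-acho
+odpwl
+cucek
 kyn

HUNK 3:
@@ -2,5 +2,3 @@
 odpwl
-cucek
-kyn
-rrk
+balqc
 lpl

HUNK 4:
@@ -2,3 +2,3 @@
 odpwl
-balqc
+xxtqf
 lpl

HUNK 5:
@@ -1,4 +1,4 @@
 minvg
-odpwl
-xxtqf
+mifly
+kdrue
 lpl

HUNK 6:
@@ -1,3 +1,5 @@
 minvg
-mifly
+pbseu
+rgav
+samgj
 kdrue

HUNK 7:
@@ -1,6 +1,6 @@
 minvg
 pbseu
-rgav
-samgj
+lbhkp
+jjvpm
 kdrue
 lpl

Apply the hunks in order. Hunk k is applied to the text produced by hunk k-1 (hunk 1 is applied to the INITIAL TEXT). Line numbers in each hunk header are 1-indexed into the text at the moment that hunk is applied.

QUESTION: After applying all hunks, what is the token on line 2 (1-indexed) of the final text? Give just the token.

Answer: pbseu

Derivation:
Hunk 1: at line 2 remove [fazt,nsqz,pwo] add [acho,kyn] -> 7 lines: minvg qejzs eed acho kyn rrk lpl
Hunk 2: at line 1 remove [qejzs,eed,acho] add [odpwl,cucek] -> 6 lines: minvg odpwl cucek kyn rrk lpl
Hunk 3: at line 2 remove [cucek,kyn,rrk] add [balqc] -> 4 lines: minvg odpwl balqc lpl
Hunk 4: at line 2 remove [balqc] add [xxtqf] -> 4 lines: minvg odpwl xxtqf lpl
Hunk 5: at line 1 remove [odpwl,xxtqf] add [mifly,kdrue] -> 4 lines: minvg mifly kdrue lpl
Hunk 6: at line 1 remove [mifly] add [pbseu,rgav,samgj] -> 6 lines: minvg pbseu rgav samgj kdrue lpl
Hunk 7: at line 1 remove [rgav,samgj] add [lbhkp,jjvpm] -> 6 lines: minvg pbseu lbhkp jjvpm kdrue lpl
Final line 2: pbseu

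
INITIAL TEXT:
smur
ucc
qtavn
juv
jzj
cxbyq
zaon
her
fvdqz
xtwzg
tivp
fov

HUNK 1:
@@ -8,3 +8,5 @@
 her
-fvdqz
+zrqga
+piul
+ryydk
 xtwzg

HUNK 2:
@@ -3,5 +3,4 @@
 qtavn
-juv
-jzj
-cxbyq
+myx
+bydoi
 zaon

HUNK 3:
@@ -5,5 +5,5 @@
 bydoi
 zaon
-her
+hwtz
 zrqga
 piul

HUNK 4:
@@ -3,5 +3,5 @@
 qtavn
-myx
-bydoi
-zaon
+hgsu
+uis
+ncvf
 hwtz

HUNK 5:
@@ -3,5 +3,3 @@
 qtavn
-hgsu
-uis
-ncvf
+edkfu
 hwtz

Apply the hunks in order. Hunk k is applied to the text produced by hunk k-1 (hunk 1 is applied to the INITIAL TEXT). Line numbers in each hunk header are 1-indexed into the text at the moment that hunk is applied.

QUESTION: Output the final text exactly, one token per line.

Hunk 1: at line 8 remove [fvdqz] add [zrqga,piul,ryydk] -> 14 lines: smur ucc qtavn juv jzj cxbyq zaon her zrqga piul ryydk xtwzg tivp fov
Hunk 2: at line 3 remove [juv,jzj,cxbyq] add [myx,bydoi] -> 13 lines: smur ucc qtavn myx bydoi zaon her zrqga piul ryydk xtwzg tivp fov
Hunk 3: at line 5 remove [her] add [hwtz] -> 13 lines: smur ucc qtavn myx bydoi zaon hwtz zrqga piul ryydk xtwzg tivp fov
Hunk 4: at line 3 remove [myx,bydoi,zaon] add [hgsu,uis,ncvf] -> 13 lines: smur ucc qtavn hgsu uis ncvf hwtz zrqga piul ryydk xtwzg tivp fov
Hunk 5: at line 3 remove [hgsu,uis,ncvf] add [edkfu] -> 11 lines: smur ucc qtavn edkfu hwtz zrqga piul ryydk xtwzg tivp fov

Answer: smur
ucc
qtavn
edkfu
hwtz
zrqga
piul
ryydk
xtwzg
tivp
fov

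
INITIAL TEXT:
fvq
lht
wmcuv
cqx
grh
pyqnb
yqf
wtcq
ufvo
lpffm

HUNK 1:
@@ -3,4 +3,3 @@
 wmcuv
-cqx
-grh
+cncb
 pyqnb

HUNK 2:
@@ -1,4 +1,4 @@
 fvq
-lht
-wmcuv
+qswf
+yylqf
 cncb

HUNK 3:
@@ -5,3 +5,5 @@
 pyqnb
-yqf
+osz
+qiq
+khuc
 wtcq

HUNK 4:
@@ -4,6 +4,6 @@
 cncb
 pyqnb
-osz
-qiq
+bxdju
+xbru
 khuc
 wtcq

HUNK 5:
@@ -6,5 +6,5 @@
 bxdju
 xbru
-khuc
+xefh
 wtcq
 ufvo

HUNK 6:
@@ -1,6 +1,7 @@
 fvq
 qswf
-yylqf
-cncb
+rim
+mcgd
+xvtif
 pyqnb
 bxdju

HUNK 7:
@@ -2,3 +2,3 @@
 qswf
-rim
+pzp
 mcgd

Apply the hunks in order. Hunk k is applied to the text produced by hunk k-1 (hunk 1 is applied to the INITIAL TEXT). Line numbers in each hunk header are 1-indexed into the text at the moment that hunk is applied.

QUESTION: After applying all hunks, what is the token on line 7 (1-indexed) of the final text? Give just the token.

Answer: bxdju

Derivation:
Hunk 1: at line 3 remove [cqx,grh] add [cncb] -> 9 lines: fvq lht wmcuv cncb pyqnb yqf wtcq ufvo lpffm
Hunk 2: at line 1 remove [lht,wmcuv] add [qswf,yylqf] -> 9 lines: fvq qswf yylqf cncb pyqnb yqf wtcq ufvo lpffm
Hunk 3: at line 5 remove [yqf] add [osz,qiq,khuc] -> 11 lines: fvq qswf yylqf cncb pyqnb osz qiq khuc wtcq ufvo lpffm
Hunk 4: at line 4 remove [osz,qiq] add [bxdju,xbru] -> 11 lines: fvq qswf yylqf cncb pyqnb bxdju xbru khuc wtcq ufvo lpffm
Hunk 5: at line 6 remove [khuc] add [xefh] -> 11 lines: fvq qswf yylqf cncb pyqnb bxdju xbru xefh wtcq ufvo lpffm
Hunk 6: at line 1 remove [yylqf,cncb] add [rim,mcgd,xvtif] -> 12 lines: fvq qswf rim mcgd xvtif pyqnb bxdju xbru xefh wtcq ufvo lpffm
Hunk 7: at line 2 remove [rim] add [pzp] -> 12 lines: fvq qswf pzp mcgd xvtif pyqnb bxdju xbru xefh wtcq ufvo lpffm
Final line 7: bxdju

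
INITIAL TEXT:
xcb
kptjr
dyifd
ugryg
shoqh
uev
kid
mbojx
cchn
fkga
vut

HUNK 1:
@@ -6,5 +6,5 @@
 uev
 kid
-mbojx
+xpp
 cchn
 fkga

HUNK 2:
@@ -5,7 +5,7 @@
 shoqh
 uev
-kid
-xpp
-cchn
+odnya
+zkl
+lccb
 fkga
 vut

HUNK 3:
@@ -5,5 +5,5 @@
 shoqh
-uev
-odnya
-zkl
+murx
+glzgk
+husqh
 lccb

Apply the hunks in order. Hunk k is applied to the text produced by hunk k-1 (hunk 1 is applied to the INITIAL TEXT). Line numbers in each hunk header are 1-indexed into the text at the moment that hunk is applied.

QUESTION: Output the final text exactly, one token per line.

Hunk 1: at line 6 remove [mbojx] add [xpp] -> 11 lines: xcb kptjr dyifd ugryg shoqh uev kid xpp cchn fkga vut
Hunk 2: at line 5 remove [kid,xpp,cchn] add [odnya,zkl,lccb] -> 11 lines: xcb kptjr dyifd ugryg shoqh uev odnya zkl lccb fkga vut
Hunk 3: at line 5 remove [uev,odnya,zkl] add [murx,glzgk,husqh] -> 11 lines: xcb kptjr dyifd ugryg shoqh murx glzgk husqh lccb fkga vut

Answer: xcb
kptjr
dyifd
ugryg
shoqh
murx
glzgk
husqh
lccb
fkga
vut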